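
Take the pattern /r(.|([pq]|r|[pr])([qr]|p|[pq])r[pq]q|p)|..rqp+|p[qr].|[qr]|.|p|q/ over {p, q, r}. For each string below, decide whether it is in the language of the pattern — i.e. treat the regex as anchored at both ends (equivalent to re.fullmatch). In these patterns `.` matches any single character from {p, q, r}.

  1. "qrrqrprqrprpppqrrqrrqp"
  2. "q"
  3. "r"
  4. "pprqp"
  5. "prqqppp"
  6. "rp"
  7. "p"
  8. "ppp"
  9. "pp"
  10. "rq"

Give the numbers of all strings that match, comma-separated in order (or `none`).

1 → no match
2. "q" → match
3. "r" → match
4. "pprqp" → match
5. "prqqppp" → no match
6. "rp" → match
7. "p" → match
8. "ppp" → no match
9. "pp" → no match
10. "rq" → match

2, 3, 4, 6, 7, 10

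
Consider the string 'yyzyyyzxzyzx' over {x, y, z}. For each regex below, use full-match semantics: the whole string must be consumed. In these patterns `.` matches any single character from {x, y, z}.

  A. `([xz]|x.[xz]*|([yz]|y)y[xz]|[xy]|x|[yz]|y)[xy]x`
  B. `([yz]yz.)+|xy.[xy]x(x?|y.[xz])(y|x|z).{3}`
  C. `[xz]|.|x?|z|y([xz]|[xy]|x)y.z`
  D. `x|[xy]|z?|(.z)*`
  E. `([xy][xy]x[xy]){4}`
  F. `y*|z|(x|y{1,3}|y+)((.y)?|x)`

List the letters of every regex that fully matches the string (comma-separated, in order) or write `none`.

B

A → no match
B → match
C → no match
D → no match
E → no match
F → no match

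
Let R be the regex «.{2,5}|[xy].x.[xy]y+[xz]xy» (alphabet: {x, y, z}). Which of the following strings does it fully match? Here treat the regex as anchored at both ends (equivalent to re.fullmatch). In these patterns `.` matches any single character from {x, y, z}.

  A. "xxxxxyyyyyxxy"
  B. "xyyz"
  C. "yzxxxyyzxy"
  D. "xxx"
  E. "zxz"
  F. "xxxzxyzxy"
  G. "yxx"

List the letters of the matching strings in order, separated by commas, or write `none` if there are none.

A → match
B → match
C → match
D → match
E → match
F → match
G → match

A, B, C, D, E, F, G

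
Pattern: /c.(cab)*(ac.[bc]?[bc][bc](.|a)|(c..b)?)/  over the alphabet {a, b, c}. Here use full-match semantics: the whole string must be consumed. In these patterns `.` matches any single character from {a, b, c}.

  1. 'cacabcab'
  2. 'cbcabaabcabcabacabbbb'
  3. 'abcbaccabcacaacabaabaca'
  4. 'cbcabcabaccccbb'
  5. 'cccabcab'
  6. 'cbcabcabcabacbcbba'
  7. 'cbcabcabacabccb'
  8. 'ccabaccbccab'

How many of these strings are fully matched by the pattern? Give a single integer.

1 → match
2 → no match
3 → no match — must start with 'c'
4 → match
5 → match
6 → match
7 → match
8 → no match
Total matched: 5

5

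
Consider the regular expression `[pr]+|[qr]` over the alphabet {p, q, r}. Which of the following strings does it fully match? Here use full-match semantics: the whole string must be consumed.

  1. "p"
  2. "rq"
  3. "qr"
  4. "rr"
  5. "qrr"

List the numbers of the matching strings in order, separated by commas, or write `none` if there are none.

1, 4

1. "p" → match
2. "rq" → no match
3. "qr" → no match
4. "rr" → match
5. "qrr" → no match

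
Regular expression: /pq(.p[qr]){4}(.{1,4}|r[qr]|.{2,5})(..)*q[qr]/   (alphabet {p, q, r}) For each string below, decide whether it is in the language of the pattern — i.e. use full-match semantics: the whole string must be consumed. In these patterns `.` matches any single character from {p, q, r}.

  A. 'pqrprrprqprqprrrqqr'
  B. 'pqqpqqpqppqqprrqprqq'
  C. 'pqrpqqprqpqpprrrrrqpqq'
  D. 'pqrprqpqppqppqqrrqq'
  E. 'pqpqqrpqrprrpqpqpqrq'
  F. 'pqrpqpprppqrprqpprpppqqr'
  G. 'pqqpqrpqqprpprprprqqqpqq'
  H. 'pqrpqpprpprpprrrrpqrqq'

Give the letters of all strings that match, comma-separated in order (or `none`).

A, B, C, D, F, G, H

A → match
B → match
C → match
D → match
E → no match
F → match
G → match
H → match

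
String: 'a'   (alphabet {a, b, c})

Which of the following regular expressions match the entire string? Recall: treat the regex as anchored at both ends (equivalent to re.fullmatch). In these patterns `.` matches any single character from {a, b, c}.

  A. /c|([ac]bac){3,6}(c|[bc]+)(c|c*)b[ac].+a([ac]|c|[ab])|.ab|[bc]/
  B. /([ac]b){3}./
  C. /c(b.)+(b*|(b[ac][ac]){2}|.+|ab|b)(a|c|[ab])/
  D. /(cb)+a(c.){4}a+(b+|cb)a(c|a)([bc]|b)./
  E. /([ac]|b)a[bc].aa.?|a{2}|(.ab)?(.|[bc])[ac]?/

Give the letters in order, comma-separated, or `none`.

A → no match
B → no match
C → no match — must start with 'cb'
D → no match — must start with 'cb'
E → match

E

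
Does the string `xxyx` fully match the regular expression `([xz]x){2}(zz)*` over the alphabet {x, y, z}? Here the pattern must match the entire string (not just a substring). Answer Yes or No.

No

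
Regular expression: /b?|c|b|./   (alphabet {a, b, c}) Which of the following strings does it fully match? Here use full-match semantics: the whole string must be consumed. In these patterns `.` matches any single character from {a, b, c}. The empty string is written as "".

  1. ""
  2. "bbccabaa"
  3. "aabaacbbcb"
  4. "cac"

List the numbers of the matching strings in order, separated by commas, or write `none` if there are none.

1. "" → match
2. "bbccabaa" → no match
3. "aabaacbbcb" → no match
4. "cac" → no match

1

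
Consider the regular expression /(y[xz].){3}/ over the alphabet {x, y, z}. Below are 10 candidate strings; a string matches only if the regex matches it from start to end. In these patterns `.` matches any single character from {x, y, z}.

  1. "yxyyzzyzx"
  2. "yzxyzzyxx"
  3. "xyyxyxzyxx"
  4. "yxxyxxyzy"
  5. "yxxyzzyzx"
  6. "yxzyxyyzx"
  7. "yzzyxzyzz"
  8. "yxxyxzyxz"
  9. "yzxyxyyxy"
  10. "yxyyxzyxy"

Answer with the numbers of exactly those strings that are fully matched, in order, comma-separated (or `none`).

1 → match
2 → match
3 → no match — must start with "y"
4 → match
5 → match
6 → match
7 → match
8 → match
9 → match
10 → match

1, 2, 4, 5, 6, 7, 8, 9, 10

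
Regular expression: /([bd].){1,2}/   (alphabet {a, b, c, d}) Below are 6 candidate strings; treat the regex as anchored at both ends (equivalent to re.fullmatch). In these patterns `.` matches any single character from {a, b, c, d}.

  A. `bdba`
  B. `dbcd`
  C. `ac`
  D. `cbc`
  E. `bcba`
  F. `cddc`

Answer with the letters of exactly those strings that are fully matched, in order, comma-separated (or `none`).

A → match
B → no match
C → no match
D → no match
E → match
F → no match

A, E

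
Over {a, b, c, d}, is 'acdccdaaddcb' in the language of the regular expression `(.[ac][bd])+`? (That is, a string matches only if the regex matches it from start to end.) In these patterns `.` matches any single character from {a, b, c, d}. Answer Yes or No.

Yes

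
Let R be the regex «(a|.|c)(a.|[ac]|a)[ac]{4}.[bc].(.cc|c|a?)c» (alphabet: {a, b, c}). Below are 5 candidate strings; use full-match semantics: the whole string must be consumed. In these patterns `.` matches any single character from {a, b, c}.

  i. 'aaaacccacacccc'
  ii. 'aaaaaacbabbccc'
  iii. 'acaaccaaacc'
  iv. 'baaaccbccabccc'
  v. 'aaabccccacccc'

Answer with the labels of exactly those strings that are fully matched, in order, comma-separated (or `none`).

i

i → match
ii → no match
iii → no match
iv → no match
v → no match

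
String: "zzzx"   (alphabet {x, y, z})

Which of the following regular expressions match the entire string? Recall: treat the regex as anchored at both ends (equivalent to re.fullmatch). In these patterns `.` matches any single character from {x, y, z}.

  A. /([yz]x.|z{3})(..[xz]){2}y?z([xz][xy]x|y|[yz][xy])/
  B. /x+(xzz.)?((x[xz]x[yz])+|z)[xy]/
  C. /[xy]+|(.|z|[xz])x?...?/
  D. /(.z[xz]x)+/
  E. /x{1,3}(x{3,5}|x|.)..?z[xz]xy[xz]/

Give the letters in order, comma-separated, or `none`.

A → no match
B → no match — must start with "x"
C → match
D → match
E → no match — must start with "x"

C, D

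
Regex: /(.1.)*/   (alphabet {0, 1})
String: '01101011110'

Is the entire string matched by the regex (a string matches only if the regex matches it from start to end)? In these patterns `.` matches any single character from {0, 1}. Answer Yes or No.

No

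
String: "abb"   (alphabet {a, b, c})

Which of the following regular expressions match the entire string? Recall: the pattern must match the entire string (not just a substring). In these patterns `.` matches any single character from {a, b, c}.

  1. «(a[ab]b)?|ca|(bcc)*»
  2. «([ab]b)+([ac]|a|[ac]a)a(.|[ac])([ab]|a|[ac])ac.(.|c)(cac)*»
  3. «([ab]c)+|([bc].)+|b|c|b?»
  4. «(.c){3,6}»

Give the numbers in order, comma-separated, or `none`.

1 → match
2 → no match
3 → no match
4 → no match — must end with "c"

1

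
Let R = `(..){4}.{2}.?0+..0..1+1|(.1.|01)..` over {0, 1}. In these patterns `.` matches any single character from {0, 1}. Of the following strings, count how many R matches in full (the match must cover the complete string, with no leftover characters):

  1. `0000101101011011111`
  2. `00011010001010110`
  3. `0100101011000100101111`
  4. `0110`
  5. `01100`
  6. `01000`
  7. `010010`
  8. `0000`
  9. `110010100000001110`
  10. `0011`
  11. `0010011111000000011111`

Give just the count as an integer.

1 → match
2 → no match
3 → match
4. `0110` → match
5. `01100` → match
6. `01000` → match
7. `010010` → no match
8. `0000` → no match
9 → no match
10. `0011` → no match
11 → match
Total matched: 6

6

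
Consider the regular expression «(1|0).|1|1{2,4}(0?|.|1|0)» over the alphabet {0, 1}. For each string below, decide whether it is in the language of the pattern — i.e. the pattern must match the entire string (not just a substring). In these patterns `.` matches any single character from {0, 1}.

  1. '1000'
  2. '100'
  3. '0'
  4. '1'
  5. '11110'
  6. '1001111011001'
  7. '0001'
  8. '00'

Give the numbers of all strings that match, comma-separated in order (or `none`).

1 → no match
2 → no match
3 → no match
4 → match
5 → match
6 → no match
7 → no match
8 → match

4, 5, 8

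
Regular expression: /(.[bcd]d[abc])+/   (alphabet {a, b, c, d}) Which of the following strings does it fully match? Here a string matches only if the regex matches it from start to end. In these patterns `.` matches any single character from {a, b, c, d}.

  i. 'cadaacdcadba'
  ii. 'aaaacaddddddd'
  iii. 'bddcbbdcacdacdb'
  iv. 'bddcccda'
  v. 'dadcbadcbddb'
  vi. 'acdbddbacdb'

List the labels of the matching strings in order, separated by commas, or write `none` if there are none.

i → no match
ii → no match
iii → no match
iv → match
v → no match
vi → no match

iv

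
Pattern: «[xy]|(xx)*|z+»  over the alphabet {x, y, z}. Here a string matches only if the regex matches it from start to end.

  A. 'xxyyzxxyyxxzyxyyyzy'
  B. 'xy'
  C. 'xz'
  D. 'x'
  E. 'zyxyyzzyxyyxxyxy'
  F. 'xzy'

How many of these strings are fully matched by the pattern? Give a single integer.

A → no match
B → no match
C → no match
D → match
E → no match
F → no match
Total matched: 1

1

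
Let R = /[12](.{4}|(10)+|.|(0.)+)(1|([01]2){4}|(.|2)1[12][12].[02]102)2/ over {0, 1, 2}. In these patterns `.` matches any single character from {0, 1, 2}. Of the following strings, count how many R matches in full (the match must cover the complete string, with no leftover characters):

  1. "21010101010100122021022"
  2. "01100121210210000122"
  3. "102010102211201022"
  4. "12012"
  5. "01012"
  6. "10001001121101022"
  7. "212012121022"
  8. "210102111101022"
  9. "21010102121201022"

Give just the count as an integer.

4

1 → match
2 → no match
3 → no match
4 → no match
5 → no match
6 → match
7 → no match
8 → match
9 → match
Total matched: 4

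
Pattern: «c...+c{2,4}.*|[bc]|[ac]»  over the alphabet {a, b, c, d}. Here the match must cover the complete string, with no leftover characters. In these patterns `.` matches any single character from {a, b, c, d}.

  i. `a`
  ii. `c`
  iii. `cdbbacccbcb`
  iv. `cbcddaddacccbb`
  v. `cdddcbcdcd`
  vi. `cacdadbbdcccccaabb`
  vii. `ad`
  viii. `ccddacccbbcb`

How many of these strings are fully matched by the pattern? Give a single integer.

i → match
ii → match
iii → match
iv → match
v → no match
vi → match
vii → no match
viii → match
Total matched: 6

6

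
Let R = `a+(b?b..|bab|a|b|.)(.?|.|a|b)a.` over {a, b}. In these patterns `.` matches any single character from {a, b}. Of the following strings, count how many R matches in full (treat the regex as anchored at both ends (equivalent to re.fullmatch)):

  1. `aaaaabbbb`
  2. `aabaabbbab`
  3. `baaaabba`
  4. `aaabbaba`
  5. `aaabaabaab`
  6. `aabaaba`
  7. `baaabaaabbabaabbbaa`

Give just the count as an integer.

0

1 → no match
2 → no match
3 → no match — must start with `a`
4 → no match
5 → no match
6 → no match
7 → no match — must start with `a`
Total matched: 0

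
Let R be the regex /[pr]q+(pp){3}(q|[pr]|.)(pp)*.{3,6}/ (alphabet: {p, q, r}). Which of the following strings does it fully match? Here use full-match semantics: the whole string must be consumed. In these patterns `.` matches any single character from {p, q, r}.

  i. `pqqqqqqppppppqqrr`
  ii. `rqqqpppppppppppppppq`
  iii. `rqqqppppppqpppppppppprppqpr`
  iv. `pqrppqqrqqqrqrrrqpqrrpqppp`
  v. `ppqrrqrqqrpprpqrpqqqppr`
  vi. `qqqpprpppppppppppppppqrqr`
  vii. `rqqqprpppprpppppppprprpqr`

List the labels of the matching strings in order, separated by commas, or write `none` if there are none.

i, ii, iii

i → match
ii → match
iii → match
iv → no match
v → no match
vi → no match
vii → no match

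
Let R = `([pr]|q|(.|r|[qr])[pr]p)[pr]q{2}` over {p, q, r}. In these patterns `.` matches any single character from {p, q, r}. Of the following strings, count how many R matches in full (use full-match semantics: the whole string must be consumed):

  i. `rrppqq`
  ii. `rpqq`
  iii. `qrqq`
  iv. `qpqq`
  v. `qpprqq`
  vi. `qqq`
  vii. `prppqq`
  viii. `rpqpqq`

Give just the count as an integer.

i → match
ii → match
iii → match
iv → match
v → match
vi → no match
vii → match
viii → no match
Total matched: 6

6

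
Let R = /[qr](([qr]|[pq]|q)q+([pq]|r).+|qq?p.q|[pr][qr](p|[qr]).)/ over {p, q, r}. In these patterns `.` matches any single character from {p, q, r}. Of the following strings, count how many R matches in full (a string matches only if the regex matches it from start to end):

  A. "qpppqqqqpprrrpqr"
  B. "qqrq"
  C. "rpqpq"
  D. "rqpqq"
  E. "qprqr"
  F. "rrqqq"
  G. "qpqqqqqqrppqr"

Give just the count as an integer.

A → no match
B. "qqrq" → no match
C. "rpqpq" → match
D. "rqpqq" → match
E. "qprqr" → match
F. "rrqqq" → match
G → match
Total matched: 5

5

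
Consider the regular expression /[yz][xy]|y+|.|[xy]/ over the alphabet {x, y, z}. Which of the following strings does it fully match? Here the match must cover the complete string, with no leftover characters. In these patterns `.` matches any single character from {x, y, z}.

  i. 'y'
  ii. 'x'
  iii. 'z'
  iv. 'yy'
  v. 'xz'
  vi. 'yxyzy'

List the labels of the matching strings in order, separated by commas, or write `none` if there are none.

i → match
ii → match
iii → match
iv → match
v → no match
vi → no match

i, ii, iii, iv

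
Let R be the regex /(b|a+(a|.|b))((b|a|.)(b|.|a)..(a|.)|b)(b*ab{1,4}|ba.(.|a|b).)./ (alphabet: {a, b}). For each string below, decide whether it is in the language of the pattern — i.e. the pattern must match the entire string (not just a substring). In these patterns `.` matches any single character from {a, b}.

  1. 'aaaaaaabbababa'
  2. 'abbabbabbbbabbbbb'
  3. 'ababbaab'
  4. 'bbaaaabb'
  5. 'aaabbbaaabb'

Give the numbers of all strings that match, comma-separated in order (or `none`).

1, 2, 5

1 → match
2 → match
3 → no match
4 → no match
5 → match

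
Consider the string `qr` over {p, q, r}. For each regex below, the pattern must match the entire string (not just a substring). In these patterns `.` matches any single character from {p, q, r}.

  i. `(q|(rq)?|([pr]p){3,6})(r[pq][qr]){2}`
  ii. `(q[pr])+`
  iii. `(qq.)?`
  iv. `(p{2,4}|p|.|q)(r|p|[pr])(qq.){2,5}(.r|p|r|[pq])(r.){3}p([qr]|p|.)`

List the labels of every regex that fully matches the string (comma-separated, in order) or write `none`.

i → no match
ii → match
iii → no match
iv → no match

ii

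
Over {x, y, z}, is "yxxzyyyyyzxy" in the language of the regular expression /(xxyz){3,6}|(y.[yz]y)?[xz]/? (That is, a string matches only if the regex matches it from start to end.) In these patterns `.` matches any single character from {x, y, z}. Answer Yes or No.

No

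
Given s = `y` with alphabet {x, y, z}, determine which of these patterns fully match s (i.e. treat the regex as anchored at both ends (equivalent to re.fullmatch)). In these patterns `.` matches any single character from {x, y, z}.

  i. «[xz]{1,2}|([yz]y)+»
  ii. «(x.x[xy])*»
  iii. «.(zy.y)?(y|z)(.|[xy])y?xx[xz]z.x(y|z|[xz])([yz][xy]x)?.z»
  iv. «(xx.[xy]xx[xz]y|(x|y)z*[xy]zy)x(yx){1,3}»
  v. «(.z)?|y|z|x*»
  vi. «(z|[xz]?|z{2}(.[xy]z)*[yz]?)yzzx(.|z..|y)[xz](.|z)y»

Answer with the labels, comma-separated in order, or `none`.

v

i → no match
ii → no match
iii → no match — must end with `z`
iv → no match — must end with `yx`
v → match
vi → no match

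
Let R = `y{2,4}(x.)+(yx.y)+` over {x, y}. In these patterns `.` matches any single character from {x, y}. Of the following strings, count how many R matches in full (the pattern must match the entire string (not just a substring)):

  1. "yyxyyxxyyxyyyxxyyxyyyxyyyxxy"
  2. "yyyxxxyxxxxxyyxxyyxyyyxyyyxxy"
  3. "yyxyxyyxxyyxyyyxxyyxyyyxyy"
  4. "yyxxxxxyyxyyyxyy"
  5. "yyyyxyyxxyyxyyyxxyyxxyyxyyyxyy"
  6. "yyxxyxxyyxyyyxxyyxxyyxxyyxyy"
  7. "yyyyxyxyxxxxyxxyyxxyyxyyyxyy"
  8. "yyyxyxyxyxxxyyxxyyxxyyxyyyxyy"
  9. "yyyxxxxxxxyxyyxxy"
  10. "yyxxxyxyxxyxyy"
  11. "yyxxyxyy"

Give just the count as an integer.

1 → match
2 → match
3 → match
4 → match
5 → match
6 → match
7 → match
8 → match
9 → match
10 → match
11 → match
Total matched: 11

11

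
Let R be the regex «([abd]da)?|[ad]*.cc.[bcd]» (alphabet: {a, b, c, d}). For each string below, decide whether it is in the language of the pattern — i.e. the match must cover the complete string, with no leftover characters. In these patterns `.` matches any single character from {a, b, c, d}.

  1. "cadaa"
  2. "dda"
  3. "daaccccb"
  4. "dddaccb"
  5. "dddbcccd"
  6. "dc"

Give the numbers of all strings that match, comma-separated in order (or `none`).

2, 3, 5

1 → no match
2 → match
3 → match
4 → no match
5 → match
6 → no match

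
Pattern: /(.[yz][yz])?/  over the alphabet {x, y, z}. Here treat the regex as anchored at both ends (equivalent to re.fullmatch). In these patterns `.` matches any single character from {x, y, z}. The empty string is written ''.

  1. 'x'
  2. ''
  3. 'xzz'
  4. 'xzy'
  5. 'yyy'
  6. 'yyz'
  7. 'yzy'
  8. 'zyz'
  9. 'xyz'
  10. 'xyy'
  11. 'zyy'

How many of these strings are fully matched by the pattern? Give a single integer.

10

1 → no match
2 → match
3 → match
4 → match
5 → match
6 → match
7 → match
8 → match
9 → match
10 → match
11 → match
Total matched: 10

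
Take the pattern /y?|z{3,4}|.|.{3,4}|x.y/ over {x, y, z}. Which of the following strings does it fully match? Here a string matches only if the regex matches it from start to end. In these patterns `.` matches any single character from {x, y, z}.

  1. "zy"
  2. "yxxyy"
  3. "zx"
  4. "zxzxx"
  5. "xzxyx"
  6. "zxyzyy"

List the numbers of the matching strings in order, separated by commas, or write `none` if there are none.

1 → no match
2 → no match
3 → no match
4 → no match
5 → no match
6 → no match

none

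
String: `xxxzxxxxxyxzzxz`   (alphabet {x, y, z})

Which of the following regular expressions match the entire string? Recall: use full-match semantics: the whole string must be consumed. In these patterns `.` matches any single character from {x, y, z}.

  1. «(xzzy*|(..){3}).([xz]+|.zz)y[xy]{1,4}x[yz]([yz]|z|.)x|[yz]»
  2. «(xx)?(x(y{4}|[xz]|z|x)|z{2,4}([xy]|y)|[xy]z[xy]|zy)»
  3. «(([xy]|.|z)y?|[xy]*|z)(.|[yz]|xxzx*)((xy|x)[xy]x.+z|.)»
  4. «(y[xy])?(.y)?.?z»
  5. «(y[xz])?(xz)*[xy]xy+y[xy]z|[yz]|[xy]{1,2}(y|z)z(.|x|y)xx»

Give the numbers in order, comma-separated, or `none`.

3

1 → no match
2 → no match
3 → match
4 → no match
5 → no match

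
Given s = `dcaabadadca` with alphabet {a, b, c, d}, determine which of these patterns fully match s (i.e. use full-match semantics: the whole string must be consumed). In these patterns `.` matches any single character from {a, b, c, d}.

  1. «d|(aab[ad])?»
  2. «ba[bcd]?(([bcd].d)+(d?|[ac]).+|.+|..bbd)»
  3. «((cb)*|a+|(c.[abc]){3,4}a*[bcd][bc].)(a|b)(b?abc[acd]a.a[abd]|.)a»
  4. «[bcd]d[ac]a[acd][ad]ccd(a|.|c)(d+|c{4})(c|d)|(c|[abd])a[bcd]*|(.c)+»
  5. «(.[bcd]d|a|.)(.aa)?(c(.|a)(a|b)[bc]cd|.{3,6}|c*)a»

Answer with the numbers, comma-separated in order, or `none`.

5

1 → no match
2 → no match — must start with `ba`
3 → no match
4 → no match
5 → match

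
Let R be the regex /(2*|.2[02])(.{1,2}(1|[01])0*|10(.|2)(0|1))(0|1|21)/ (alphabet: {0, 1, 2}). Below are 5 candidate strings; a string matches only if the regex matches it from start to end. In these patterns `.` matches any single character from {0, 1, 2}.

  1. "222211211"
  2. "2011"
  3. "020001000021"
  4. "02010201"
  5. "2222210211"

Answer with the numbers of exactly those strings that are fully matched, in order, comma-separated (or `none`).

2, 3, 4, 5

1 → no match
2 → match
3 → match
4 → match
5 → match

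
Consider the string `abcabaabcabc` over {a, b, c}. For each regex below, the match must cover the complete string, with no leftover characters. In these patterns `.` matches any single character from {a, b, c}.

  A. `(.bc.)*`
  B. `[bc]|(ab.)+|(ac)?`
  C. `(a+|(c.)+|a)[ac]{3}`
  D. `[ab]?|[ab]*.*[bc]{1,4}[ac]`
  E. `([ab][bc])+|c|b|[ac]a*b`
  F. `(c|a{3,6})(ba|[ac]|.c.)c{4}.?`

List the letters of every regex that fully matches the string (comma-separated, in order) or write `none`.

B, D

A → no match
B → match
C → no match
D → match
E → no match
F → no match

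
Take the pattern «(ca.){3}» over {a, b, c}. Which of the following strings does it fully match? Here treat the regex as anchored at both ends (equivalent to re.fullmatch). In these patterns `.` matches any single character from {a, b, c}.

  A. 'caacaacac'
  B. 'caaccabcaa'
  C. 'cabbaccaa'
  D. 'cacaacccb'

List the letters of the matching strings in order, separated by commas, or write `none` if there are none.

A

A → match
B → no match
C → no match
D → no match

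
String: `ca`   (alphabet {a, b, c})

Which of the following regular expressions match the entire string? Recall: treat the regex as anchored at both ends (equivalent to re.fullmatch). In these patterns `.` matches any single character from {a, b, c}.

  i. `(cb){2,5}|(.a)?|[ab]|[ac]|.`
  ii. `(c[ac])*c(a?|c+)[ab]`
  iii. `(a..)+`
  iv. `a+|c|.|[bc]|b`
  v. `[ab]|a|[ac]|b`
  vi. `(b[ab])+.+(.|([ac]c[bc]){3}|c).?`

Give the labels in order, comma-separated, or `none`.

i, ii

i → match
ii → match
iii → no match — must start with `a`
iv → no match
v → no match
vi → no match — must start with `b`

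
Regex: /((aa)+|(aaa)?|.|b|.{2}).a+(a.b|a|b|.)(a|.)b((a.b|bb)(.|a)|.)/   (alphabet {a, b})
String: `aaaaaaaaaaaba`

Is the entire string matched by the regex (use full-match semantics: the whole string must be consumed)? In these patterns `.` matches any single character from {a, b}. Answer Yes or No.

Yes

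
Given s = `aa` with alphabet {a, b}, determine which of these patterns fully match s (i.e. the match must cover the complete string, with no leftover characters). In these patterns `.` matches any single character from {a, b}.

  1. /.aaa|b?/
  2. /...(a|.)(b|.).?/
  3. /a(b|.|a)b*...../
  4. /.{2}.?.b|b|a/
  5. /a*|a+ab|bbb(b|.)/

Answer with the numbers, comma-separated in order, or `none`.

1 → no match
2 → no match
3 → no match
4 → no match
5 → match

5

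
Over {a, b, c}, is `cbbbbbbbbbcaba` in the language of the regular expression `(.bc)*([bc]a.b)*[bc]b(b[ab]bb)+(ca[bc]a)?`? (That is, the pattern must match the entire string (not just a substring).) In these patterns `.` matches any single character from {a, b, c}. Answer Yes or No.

Yes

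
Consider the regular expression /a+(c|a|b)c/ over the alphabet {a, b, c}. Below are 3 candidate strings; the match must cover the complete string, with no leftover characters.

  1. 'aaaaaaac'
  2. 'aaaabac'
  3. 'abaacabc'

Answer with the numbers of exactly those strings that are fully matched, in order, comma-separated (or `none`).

1 → match
2 → no match
3 → no match

1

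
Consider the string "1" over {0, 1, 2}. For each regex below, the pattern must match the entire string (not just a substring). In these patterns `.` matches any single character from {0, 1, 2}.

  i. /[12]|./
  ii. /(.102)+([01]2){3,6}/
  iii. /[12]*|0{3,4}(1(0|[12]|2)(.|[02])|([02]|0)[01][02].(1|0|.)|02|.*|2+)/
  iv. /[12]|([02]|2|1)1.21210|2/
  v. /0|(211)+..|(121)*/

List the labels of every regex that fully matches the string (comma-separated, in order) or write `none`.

i, iii, iv

i → match
ii → no match — must end with "2"
iii → match
iv → match
v → no match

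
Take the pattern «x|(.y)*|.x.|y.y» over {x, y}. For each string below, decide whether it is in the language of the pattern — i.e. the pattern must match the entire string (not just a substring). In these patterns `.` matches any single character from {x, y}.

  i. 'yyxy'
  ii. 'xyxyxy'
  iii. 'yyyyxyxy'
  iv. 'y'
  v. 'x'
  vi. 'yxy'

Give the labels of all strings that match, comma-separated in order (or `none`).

i → match
ii → match
iii → match
iv → no match
v → match
vi → match

i, ii, iii, v, vi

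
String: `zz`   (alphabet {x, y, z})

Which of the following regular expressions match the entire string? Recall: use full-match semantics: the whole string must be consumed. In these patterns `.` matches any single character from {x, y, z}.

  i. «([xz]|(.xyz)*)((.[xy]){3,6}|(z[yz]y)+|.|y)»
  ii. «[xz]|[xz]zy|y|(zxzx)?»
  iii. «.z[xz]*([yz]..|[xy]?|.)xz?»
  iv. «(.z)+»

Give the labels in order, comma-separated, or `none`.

i → match
ii → no match
iii → no match
iv → match

i, iv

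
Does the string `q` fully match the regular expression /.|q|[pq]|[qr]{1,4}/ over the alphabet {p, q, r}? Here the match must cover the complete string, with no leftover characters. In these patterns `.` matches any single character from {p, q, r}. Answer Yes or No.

Yes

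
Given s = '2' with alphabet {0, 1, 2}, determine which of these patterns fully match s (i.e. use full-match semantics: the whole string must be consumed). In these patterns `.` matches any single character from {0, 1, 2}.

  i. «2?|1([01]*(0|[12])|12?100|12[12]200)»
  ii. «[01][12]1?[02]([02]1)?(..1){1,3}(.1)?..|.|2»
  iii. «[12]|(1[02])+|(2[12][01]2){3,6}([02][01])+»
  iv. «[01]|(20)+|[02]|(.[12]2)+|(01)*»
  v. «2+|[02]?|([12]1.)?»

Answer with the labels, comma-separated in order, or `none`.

i, ii, iii, iv, v

i → match
ii → match
iii → match
iv → match
v → match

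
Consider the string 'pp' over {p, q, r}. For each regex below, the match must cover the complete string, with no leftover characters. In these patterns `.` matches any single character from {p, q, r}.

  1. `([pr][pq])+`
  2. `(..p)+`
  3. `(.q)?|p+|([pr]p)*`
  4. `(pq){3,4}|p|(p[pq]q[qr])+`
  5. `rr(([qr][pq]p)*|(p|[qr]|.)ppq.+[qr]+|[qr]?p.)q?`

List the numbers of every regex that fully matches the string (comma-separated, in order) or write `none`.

1, 3

1 → match
2 → no match
3 → match
4 → no match
5 → no match — must start with 'rr'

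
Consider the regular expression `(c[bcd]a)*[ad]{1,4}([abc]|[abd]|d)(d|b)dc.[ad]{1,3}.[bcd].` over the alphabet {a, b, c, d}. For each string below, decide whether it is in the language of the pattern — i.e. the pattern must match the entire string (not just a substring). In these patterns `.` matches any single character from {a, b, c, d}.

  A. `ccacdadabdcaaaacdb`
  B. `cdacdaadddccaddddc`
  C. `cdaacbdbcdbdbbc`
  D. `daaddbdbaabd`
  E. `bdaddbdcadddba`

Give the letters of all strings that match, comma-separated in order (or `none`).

A → match
B → match
C → no match
D → no match
E → no match

A, B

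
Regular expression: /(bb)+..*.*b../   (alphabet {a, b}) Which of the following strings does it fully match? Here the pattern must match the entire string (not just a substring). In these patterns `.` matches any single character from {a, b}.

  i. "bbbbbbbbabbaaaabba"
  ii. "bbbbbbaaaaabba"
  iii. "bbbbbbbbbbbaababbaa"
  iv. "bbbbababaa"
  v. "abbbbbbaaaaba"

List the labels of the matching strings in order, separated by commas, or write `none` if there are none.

i, ii, iii, iv

i → match
ii → match
iii → match
iv. "bbbbababaa" → match
v → no match — must start with "bb"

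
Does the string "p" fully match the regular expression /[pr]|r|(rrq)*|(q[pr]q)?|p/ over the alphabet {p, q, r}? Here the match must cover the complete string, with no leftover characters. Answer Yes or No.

Yes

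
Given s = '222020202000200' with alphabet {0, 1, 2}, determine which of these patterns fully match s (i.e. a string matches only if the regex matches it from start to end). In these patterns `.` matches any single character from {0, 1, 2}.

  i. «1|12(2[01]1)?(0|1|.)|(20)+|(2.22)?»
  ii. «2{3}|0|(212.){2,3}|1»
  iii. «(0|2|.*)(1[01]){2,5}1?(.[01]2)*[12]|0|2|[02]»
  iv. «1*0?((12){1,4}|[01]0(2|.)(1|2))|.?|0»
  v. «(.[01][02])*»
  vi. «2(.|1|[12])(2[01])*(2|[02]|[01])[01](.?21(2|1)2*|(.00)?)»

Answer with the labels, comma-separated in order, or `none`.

vi

i → no match
ii → no match
iii → no match
iv → no match
v → no match
vi → match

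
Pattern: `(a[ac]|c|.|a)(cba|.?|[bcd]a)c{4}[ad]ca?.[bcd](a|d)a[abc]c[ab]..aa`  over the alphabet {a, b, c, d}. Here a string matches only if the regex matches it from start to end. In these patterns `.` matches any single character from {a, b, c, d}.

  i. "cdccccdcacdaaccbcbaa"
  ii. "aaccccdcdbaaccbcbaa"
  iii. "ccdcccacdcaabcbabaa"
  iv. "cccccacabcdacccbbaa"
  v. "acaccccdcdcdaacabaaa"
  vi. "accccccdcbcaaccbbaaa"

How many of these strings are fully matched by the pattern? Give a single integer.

i → match
ii → match
iii → no match
iv → no match
v → match
vi → match
Total matched: 4

4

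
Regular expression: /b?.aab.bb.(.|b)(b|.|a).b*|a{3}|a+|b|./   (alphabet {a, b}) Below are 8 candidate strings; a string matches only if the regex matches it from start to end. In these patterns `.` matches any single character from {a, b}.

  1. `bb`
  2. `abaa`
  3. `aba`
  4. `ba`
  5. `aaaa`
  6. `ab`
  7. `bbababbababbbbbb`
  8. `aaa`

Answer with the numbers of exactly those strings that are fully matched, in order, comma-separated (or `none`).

1 → no match
2 → no match
3 → no match
4 → no match
5 → match
6 → no match
7 → no match
8 → match

5, 8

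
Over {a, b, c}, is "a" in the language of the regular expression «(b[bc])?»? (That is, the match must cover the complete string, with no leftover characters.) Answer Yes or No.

No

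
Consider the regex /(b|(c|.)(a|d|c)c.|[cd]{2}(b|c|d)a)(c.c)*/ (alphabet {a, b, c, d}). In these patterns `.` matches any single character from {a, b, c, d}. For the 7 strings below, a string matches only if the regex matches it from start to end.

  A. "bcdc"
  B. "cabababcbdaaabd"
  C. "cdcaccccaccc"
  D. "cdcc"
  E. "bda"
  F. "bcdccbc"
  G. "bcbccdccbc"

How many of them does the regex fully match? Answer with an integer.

4

A → match
B → no match
C → no match
D → match
E → no match
F → match
G → match
Total matched: 4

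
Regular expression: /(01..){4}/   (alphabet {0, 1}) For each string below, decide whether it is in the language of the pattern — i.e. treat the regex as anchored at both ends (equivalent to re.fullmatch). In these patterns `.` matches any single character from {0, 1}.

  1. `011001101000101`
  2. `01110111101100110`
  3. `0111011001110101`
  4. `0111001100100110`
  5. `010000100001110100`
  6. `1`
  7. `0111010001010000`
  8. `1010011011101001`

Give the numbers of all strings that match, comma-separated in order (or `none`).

1 → no match
2 → no match
3 → match
4 → no match
5 → no match
6 → no match — must start with `01`
7 → no match
8 → no match — must start with `01`

3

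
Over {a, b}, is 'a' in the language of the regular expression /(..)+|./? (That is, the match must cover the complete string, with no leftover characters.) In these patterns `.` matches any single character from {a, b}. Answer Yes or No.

Yes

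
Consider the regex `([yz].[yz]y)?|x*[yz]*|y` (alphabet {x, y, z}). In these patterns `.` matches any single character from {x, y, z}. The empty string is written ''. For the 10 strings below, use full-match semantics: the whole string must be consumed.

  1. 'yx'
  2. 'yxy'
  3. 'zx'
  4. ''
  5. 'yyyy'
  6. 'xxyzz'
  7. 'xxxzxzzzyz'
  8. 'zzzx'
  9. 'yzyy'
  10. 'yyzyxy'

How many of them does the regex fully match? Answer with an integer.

1 → no match
2 → no match
3 → no match
4 → match
5 → match
6 → match
7 → no match
8 → no match
9 → match
10 → no match
Total matched: 4

4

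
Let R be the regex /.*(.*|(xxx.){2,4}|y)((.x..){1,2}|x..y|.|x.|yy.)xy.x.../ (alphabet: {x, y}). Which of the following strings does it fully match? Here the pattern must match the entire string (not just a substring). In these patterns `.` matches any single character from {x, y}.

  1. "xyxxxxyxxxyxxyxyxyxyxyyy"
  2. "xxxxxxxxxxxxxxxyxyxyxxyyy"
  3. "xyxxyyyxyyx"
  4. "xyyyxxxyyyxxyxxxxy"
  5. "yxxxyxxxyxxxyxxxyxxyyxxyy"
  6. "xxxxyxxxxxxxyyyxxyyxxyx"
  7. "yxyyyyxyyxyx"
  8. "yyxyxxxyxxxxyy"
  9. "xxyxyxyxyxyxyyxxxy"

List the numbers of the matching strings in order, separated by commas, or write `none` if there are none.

2, 4, 5, 6, 9

1 → no match
2 → match
3 → no match
4 → match
5 → match
6 → match
7 → no match
8 → no match
9 → match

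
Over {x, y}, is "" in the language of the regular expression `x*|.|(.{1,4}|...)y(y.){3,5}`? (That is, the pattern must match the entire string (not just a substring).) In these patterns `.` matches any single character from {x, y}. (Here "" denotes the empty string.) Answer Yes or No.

Yes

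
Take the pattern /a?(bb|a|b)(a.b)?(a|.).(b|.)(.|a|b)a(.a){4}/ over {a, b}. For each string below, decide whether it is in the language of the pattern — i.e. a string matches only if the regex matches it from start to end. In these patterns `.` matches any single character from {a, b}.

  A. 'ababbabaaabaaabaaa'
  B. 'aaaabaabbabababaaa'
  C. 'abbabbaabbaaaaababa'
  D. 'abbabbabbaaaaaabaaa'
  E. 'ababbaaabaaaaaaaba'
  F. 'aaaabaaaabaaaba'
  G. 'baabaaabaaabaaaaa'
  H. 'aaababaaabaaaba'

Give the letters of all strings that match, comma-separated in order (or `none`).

A, B, C, D, E, F, G, H

A → match
B → match
C → match
D → match
E → match
F → match
G → match
H → match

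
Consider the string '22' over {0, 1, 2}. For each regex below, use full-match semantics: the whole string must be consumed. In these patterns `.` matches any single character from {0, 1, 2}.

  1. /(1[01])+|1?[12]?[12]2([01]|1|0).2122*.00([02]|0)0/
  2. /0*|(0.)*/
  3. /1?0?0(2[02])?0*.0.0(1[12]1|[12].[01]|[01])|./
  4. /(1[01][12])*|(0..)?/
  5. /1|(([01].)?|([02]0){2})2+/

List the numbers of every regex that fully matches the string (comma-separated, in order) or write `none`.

5

1 → no match
2 → no match
3 → no match
4 → no match
5 → match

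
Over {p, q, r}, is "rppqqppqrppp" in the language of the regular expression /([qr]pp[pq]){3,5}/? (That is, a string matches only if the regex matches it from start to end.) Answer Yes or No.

Yes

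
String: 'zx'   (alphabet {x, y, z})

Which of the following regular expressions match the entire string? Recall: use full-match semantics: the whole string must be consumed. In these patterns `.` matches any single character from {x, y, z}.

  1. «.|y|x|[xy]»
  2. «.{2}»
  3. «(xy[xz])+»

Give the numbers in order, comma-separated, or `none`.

2

1 → no match
2 → match
3 → no match — must start with 'xy'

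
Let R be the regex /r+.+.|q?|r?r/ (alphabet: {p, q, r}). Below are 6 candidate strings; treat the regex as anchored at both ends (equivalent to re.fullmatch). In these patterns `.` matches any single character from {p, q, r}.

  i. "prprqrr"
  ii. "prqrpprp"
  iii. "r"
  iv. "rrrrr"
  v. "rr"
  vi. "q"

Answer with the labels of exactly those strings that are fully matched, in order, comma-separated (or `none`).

i. "prprqrr" → no match
ii. "prqrpprp" → no match
iii. "r" → match
iv. "rrrrr" → match
v. "rr" → match
vi. "q" → match

iii, iv, v, vi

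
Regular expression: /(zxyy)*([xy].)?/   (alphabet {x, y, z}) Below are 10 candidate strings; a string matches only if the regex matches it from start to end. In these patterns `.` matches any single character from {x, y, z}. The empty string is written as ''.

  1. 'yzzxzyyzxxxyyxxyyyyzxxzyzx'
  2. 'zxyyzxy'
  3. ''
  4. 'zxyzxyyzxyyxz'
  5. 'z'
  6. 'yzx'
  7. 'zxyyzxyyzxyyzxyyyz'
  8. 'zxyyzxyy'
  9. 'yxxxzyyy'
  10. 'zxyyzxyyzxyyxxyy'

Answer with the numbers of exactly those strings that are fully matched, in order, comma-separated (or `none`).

3, 7, 8

1 → no match
2 → no match
3 → match
4 → no match
5 → no match
6 → no match
7 → match
8 → match
9 → no match
10 → no match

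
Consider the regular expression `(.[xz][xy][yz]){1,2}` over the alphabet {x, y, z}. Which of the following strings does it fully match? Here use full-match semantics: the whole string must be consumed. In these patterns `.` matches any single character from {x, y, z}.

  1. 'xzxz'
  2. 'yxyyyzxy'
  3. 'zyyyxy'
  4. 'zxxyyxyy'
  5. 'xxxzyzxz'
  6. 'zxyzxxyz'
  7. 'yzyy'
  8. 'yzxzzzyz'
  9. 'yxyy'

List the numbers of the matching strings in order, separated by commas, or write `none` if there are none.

1, 2, 4, 5, 6, 7, 8, 9

1. 'xzxz' → match
2. 'yxyyyzxy' → match
3. 'zyyyxy' → no match
4. 'zxxyyxyy' → match
5. 'xxxzyzxz' → match
6. 'zxyzxxyz' → match
7. 'yzyy' → match
8. 'yzxzzzyz' → match
9. 'yxyy' → match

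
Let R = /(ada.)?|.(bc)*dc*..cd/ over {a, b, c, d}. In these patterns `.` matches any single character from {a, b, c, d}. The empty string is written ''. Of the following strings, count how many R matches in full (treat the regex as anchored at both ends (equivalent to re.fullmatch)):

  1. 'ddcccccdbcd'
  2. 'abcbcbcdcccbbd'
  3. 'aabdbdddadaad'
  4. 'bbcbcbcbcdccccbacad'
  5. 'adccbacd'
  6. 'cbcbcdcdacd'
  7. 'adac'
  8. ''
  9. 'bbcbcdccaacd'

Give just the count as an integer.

1 → match
2 → no match
3 → no match
4 → no match
5 → match
6 → match
7 → match
8 → match
9 → match
Total matched: 6

6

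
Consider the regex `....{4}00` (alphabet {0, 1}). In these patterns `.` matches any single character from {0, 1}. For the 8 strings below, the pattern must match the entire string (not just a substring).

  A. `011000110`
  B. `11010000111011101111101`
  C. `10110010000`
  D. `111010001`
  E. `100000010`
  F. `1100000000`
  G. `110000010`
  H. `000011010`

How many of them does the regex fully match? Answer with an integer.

A. `011000110` → no match — must end with `00`
B → no match — must end with `00`
C. `10110010000` → no match
D. `111010001` → no match — must end with `00`
E. `100000010` → no match — must end with `00`
F. `1100000000` → no match
G. `110000010` → no match — must end with `00`
H. `000011010` → no match — must end with `00`
Total matched: 0

0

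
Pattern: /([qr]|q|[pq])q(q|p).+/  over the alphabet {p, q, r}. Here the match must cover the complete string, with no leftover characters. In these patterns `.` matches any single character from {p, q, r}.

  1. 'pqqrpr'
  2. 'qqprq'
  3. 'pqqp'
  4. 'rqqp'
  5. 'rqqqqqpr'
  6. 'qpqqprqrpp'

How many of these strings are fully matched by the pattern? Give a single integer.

5

1. 'pqqrpr' → match
2. 'qqprq' → match
3. 'pqqp' → match
4. 'rqqp' → match
5. 'rqqqqqpr' → match
6. 'qpqqprqrpp' → no match
Total matched: 5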